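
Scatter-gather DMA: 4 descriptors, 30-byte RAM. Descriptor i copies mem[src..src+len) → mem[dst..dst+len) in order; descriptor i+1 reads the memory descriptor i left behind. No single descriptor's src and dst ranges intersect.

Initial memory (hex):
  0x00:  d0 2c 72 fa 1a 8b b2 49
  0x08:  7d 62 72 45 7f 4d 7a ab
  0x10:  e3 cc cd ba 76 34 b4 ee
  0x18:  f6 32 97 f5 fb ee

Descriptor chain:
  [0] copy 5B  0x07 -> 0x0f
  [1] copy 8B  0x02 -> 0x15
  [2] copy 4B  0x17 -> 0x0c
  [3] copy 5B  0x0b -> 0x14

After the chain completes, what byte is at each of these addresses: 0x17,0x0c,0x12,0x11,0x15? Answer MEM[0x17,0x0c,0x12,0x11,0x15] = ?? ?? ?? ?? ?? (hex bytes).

MEM[0x17,0x0c,0x12,0x11,0x15] = b2 1a 72 62 1a

D0: mem[0x0f..0x13] <- [49 7d 62 72 45]
D1: mem[0x15..0x1c] <- [72 fa 1a 8b b2 49 7d 62]
D2: mem[0x0c..0x0f] <- [1a 8b b2 49]
D3: mem[0x14..0x18] <- [45 1a 8b b2 49]
query mem[0x17]=0xb2, mem[0x0c]=0x1a, mem[0x12]=0x72, mem[0x11]=0x62, mem[0x15]=0x1a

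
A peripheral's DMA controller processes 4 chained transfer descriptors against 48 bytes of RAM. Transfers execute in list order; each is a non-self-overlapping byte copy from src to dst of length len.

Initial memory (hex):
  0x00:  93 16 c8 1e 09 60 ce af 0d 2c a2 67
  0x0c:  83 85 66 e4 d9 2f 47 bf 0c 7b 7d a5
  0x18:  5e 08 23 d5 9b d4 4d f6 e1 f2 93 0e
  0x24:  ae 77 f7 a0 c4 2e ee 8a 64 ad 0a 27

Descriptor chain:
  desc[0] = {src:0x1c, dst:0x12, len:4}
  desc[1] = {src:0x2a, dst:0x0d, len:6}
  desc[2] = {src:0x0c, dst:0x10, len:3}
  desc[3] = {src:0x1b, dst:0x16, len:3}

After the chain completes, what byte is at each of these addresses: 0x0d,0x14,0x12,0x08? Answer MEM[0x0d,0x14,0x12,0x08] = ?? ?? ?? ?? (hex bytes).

MEM[0x0d,0x14,0x12,0x08] = ee 4d 8a 0d

[0] 0x1c->0x12 len=4 : 9b d4 4d f6
[1] 0x2a->0x0d len=6 : ee 8a 64 ad 0a 27
[2] 0x0c->0x10 len=3 : 83 ee 8a
[3] 0x1b->0x16 len=3 : d5 9b d4
query mem[0x0d]=0xee, mem[0x14]=0x4d, mem[0x12]=0x8a, mem[0x08]=0x0d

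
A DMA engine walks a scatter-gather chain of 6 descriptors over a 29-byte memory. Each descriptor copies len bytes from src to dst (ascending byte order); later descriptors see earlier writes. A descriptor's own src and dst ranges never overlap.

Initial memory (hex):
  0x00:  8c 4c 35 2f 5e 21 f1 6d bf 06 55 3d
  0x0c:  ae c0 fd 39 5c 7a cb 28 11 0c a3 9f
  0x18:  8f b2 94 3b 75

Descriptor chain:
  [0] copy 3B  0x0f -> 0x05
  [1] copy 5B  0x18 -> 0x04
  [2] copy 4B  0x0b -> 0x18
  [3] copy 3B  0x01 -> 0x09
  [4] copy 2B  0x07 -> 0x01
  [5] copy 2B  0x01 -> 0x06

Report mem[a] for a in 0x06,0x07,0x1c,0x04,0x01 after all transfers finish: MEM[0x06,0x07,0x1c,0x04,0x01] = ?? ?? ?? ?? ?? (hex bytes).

MEM[0x06,0x07,0x1c,0x04,0x01] = 3b 75 75 8f 3b

D0: mem[0x05..0x07] <- [39 5c 7a]
D1: mem[0x04..0x08] <- [8f b2 94 3b 75]
D2: mem[0x18..0x1b] <- [3d ae c0 fd]
D3: mem[0x09..0x0b] <- [4c 35 2f]
D4: mem[0x01..0x02] <- [3b 75]
D5: mem[0x06..0x07] <- [3b 75]
query mem[0x06]=0x3b, mem[0x07]=0x75, mem[0x1c]=0x75, mem[0x04]=0x8f, mem[0x01]=0x3b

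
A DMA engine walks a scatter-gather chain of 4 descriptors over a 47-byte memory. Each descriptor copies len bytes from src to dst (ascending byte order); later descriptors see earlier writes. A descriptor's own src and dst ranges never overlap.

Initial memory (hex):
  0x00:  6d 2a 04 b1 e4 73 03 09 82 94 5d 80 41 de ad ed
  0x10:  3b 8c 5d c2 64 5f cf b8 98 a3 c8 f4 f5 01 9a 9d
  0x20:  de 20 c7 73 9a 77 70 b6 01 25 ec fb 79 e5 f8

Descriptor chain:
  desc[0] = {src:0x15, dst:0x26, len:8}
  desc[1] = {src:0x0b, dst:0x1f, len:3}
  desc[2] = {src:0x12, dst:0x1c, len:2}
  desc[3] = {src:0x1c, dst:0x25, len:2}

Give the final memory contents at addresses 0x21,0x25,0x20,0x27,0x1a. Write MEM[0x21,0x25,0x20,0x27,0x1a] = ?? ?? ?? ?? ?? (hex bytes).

MEM[0x21,0x25,0x20,0x27,0x1a] = de 5d 41 cf c8

[0] 0x15->0x26 len=8 : 5f cf b8 98 a3 c8 f4 f5
[1] 0x0b->0x1f len=3 : 80 41 de
[2] 0x12->0x1c len=2 : 5d c2
[3] 0x1c->0x25 len=2 : 5d c2
query mem[0x21]=0xde, mem[0x25]=0x5d, mem[0x20]=0x41, mem[0x27]=0xcf, mem[0x1a]=0xc8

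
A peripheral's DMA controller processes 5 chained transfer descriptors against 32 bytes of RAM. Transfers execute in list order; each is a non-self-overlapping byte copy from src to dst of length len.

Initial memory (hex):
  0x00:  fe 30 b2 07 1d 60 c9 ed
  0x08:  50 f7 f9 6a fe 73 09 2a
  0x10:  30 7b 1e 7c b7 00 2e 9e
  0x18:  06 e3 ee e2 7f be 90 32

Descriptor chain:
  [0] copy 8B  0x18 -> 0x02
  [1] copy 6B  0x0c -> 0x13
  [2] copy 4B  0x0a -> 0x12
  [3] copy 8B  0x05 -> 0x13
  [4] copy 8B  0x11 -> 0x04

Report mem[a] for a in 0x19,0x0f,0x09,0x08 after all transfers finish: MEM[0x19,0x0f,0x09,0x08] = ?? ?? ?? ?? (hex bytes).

MEM[0x19,0x0f,0x09,0x08] = 6a 2a 90 be

[0] 0x18->0x02 len=8 : 06 e3 ee e2 7f be 90 32
[1] 0x0c->0x13 len=6 : fe 73 09 2a 30 7b
[2] 0x0a->0x12 len=4 : f9 6a fe 73
[3] 0x05->0x13 len=8 : e2 7f be 90 32 f9 6a fe
[4] 0x11->0x04 len=8 : 7b f9 e2 7f be 90 32 f9
query mem[0x19]=0x6a, mem[0x0f]=0x2a, mem[0x09]=0x90, mem[0x08]=0xbe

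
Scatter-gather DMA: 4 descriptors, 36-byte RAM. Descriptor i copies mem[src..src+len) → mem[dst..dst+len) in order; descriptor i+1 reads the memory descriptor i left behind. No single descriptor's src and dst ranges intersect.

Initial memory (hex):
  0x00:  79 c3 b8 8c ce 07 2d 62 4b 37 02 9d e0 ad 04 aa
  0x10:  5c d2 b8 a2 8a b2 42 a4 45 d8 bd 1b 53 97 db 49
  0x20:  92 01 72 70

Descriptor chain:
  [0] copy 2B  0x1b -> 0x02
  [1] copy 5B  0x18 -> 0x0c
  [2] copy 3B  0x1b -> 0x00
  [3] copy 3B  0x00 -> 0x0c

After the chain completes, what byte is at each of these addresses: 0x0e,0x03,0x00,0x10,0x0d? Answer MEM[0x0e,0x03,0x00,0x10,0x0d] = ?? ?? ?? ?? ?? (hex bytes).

MEM[0x0e,0x03,0x00,0x10,0x0d] = 97 53 1b 53 53

D0: mem[0x02..0x03] <- [1b 53]
D1: mem[0x0c..0x10] <- [45 d8 bd 1b 53]
D2: mem[0x00..0x02] <- [1b 53 97]
D3: mem[0x0c..0x0e] <- [1b 53 97]
query mem[0x0e]=0x97, mem[0x03]=0x53, mem[0x00]=0x1b, mem[0x10]=0x53, mem[0x0d]=0x53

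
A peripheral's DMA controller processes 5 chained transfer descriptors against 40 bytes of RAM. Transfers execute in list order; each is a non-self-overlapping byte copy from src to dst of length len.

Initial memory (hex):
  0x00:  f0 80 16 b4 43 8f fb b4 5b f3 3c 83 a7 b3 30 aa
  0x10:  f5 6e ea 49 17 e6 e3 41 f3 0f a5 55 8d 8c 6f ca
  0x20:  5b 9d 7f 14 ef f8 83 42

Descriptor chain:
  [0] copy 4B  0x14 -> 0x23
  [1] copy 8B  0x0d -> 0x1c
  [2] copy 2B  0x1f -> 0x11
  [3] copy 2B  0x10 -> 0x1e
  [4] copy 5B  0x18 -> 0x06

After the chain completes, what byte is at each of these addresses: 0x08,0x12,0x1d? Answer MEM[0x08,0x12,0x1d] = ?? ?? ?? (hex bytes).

MEM[0x08,0x12,0x1d] = a5 6e 30

  after D0: wrote 4B at 0x23 = 17e6e341
  after D1: wrote 8B at 0x1c = b330aaf56eea4917
  after D2: wrote 2B at 0x11 = f56e
  after D3: wrote 2B at 0x1e = f5f5
  after D4: wrote 5B at 0x06 = f30fa555b3
query mem[0x08]=0xa5, mem[0x12]=0x6e, mem[0x1d]=0x30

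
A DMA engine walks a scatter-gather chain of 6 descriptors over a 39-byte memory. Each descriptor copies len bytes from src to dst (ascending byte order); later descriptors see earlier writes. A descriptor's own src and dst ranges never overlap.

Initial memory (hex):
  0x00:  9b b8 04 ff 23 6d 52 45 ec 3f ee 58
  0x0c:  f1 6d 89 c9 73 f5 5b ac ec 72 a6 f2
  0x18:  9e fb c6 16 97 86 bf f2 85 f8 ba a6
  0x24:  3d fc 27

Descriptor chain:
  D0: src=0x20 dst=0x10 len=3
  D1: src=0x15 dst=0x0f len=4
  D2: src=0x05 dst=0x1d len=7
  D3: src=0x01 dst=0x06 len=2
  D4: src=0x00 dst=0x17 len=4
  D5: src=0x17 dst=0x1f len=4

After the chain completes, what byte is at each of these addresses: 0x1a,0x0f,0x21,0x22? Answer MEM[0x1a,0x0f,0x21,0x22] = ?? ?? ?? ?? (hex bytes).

#0 dst[0x10+3] := {0x85,0xf8,0xba}
#1 dst[0x0f+4] := {0x72,0xa6,0xf2,0x9e}
#2 dst[0x1d+7] := {0x6d,0x52,0x45,0xec,0x3f,0xee,0x58}
#3 dst[0x06+2] := {0xb8,0x04}
#4 dst[0x17+4] := {0x9b,0xb8,0x04,0xff}
#5 dst[0x1f+4] := {0x9b,0xb8,0x04,0xff}
query mem[0x1a]=0xff, mem[0x0f]=0x72, mem[0x21]=0x04, mem[0x22]=0xff

MEM[0x1a,0x0f,0x21,0x22] = ff 72 04 ff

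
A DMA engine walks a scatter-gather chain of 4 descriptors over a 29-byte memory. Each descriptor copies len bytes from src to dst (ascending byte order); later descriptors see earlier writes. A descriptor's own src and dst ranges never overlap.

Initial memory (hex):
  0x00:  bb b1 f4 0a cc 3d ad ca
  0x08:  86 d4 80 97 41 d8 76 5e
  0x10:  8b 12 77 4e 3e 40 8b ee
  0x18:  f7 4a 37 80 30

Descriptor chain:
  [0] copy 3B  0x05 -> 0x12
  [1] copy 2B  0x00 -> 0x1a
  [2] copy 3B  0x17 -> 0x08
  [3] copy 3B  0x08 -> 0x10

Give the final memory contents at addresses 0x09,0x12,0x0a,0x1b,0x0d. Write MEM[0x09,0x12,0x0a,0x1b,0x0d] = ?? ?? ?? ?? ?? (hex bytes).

MEM[0x09,0x12,0x0a,0x1b,0x0d] = f7 4a 4a b1 d8

#0 dst[0x12+3] := {0x3d,0xad,0xca}
#1 dst[0x1a+2] := {0xbb,0xb1}
#2 dst[0x08+3] := {0xee,0xf7,0x4a}
#3 dst[0x10+3] := {0xee,0xf7,0x4a}
query mem[0x09]=0xf7, mem[0x12]=0x4a, mem[0x0a]=0x4a, mem[0x1b]=0xb1, mem[0x0d]=0xd8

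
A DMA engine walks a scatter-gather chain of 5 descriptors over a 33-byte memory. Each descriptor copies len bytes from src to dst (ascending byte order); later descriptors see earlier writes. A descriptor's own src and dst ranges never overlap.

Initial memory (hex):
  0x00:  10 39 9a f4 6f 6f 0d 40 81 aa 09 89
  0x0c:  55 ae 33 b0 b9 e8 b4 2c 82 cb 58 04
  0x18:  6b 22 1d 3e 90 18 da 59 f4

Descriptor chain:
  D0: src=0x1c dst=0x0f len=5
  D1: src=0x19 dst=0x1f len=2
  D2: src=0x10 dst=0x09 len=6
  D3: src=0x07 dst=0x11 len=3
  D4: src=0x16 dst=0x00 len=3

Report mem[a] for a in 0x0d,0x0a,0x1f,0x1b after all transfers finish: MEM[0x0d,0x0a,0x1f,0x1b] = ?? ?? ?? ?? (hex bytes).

[0] 0x1c->0x0f len=5 : 90 18 da 59 f4
[1] 0x19->0x1f len=2 : 22 1d
[2] 0x10->0x09 len=6 : 18 da 59 f4 82 cb
[3] 0x07->0x11 len=3 : 40 81 18
[4] 0x16->0x00 len=3 : 58 04 6b
query mem[0x0d]=0x82, mem[0x0a]=0xda, mem[0x1f]=0x22, mem[0x1b]=0x3e

MEM[0x0d,0x0a,0x1f,0x1b] = 82 da 22 3e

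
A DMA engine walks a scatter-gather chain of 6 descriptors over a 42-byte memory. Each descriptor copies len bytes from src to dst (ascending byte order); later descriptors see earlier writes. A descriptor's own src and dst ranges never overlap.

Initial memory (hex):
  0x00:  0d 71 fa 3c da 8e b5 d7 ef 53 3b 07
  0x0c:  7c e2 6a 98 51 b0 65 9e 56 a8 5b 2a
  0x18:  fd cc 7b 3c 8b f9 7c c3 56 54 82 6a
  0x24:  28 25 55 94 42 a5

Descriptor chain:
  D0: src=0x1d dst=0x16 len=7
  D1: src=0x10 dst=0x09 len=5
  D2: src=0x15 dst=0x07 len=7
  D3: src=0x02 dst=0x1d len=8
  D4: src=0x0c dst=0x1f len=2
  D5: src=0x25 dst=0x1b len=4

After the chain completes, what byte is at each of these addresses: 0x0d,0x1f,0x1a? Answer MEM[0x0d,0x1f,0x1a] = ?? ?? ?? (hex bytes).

MEM[0x0d,0x1f,0x1a] = 82 54 54

  after D0: wrote 7B at 0x16 = f97cc35654826a
  after D1: wrote 5B at 0x09 = 51b0659e56
  after D2: wrote 7B at 0x07 = a8f97cc3565482
  after D3: wrote 8B at 0x1d = fa3cda8eb5a8f97c
  after D4: wrote 2B at 0x1f = 5482
  after D5: wrote 4B at 0x1b = 25559442
query mem[0x0d]=0x82, mem[0x1f]=0x54, mem[0x1a]=0x54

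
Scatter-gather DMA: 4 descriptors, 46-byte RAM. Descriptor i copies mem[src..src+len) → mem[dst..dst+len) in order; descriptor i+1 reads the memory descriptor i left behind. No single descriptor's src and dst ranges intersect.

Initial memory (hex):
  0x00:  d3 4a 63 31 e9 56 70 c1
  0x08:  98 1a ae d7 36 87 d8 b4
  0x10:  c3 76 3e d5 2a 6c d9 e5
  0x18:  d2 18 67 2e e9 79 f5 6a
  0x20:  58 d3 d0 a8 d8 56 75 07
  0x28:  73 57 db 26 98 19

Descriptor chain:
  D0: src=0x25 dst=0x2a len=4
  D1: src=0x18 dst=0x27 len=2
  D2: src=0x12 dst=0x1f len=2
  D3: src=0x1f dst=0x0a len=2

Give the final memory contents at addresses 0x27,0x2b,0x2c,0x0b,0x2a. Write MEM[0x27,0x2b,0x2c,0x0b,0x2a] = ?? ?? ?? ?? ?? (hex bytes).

[0] 0x25->0x2a len=4 : 56 75 07 73
[1] 0x18->0x27 len=2 : d2 18
[2] 0x12->0x1f len=2 : 3e d5
[3] 0x1f->0x0a len=2 : 3e d5
query mem[0x27]=0xd2, mem[0x2b]=0x75, mem[0x2c]=0x07, mem[0x0b]=0xd5, mem[0x2a]=0x56

MEM[0x27,0x2b,0x2c,0x0b,0x2a] = d2 75 07 d5 56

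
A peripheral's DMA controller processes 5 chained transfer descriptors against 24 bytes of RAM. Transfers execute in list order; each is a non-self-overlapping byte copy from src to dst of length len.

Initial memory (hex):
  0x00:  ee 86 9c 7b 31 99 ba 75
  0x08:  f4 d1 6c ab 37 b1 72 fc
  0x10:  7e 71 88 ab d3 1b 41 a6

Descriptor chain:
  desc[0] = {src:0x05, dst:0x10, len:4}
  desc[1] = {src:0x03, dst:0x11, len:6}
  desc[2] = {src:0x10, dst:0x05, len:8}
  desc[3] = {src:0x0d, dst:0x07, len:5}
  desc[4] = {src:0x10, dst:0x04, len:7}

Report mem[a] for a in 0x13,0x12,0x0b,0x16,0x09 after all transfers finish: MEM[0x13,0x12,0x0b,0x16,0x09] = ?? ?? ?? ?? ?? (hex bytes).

[0] 0x05->0x10 len=4 : 99 ba 75 f4
[1] 0x03->0x11 len=6 : 7b 31 99 ba 75 f4
[2] 0x10->0x05 len=8 : 99 7b 31 99 ba 75 f4 a6
[3] 0x0d->0x07 len=5 : b1 72 fc 99 7b
[4] 0x10->0x04 len=7 : 99 7b 31 99 ba 75 f4
query mem[0x13]=0x99, mem[0x12]=0x31, mem[0x0b]=0x7b, mem[0x16]=0xf4, mem[0x09]=0x75

MEM[0x13,0x12,0x0b,0x16,0x09] = 99 31 7b f4 75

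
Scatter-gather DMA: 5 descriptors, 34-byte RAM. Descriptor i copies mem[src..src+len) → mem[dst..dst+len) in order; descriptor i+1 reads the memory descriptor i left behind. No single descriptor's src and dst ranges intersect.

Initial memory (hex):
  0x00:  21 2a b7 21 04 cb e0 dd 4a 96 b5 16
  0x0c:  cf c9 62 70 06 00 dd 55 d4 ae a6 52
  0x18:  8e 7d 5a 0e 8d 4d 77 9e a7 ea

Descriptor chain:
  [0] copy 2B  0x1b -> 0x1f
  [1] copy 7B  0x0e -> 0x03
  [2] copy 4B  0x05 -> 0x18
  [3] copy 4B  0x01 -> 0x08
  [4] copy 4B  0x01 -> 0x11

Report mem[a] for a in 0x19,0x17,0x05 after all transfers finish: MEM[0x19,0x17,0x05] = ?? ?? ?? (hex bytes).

MEM[0x19,0x17,0x05] = 00 52 06

#0 dst[0x1f+2] := {0x0e,0x8d}
#1 dst[0x03+7] := {0x62,0x70,0x06,0x00,0xdd,0x55,0xd4}
#2 dst[0x18+4] := {0x06,0x00,0xdd,0x55}
#3 dst[0x08+4] := {0x2a,0xb7,0x62,0x70}
#4 dst[0x11+4] := {0x2a,0xb7,0x62,0x70}
query mem[0x19]=0x00, mem[0x17]=0x52, mem[0x05]=0x06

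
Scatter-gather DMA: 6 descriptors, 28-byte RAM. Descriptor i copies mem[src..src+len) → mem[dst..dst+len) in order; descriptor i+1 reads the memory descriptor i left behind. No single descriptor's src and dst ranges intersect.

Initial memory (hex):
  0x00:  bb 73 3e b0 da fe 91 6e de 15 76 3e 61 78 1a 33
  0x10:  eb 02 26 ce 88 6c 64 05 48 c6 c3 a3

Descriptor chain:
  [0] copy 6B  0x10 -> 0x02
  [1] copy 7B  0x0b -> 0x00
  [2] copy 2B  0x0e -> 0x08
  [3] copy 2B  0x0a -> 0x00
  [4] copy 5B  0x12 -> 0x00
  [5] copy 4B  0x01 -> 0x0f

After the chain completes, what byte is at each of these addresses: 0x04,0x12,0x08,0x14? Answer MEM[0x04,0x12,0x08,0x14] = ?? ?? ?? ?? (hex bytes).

D0: mem[0x02..0x07] <- [eb 02 26 ce 88 6c]
D1: mem[0x00..0x06] <- [3e 61 78 1a 33 eb 02]
D2: mem[0x08..0x09] <- [1a 33]
D3: mem[0x00..0x01] <- [76 3e]
D4: mem[0x00..0x04] <- [26 ce 88 6c 64]
D5: mem[0x0f..0x12] <- [ce 88 6c 64]
query mem[0x04]=0x64, mem[0x12]=0x64, mem[0x08]=0x1a, mem[0x14]=0x88

MEM[0x04,0x12,0x08,0x14] = 64 64 1a 88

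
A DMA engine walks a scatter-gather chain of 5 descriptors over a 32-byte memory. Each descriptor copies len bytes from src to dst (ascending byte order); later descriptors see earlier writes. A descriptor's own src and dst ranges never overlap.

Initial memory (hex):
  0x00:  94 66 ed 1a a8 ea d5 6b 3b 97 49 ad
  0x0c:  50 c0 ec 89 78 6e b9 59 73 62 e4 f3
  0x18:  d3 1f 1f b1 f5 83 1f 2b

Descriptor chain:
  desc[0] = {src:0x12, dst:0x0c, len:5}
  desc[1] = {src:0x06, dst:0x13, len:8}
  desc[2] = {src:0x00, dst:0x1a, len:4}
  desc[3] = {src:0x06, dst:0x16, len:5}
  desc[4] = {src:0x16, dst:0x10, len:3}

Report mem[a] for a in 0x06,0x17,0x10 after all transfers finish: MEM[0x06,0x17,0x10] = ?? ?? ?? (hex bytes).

MEM[0x06,0x17,0x10] = d5 6b d5

[0] 0x12->0x0c len=5 : b9 59 73 62 e4
[1] 0x06->0x13 len=8 : d5 6b 3b 97 49 ad b9 59
[2] 0x00->0x1a len=4 : 94 66 ed 1a
[3] 0x06->0x16 len=5 : d5 6b 3b 97 49
[4] 0x16->0x10 len=3 : d5 6b 3b
query mem[0x06]=0xd5, mem[0x17]=0x6b, mem[0x10]=0xd5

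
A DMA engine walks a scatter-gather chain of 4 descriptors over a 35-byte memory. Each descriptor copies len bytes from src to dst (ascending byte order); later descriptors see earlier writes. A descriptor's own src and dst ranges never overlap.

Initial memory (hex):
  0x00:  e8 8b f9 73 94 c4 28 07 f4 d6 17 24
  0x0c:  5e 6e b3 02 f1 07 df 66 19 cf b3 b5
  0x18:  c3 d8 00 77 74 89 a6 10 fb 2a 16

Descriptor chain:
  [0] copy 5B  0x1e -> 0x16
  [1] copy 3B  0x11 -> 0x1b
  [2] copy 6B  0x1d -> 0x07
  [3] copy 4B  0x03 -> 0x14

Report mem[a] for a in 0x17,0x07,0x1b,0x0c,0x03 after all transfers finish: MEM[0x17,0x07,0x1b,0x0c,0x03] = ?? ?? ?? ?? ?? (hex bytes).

  after D0: wrote 5B at 0x16 = a610fb2a16
  after D1: wrote 3B at 0x1b = 07df66
  after D2: wrote 6B at 0x07 = 66a610fb2a16
  after D3: wrote 4B at 0x14 = 7394c428
query mem[0x17]=0x28, mem[0x07]=0x66, mem[0x1b]=0x07, mem[0x0c]=0x16, mem[0x03]=0x73

MEM[0x17,0x07,0x1b,0x0c,0x03] = 28 66 07 16 73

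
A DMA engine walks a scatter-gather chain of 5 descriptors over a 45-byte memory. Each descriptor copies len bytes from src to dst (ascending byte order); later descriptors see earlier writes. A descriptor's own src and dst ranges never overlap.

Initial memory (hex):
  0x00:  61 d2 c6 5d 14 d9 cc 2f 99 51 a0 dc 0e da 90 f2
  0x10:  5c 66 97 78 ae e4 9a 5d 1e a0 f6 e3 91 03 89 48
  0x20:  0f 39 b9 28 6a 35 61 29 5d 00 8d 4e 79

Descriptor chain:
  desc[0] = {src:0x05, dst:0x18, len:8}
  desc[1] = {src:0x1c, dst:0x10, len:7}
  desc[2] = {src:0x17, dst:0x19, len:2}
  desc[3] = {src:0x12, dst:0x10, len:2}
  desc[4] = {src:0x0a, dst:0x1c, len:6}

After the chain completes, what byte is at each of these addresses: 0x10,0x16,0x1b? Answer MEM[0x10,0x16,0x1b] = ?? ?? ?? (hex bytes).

MEM[0x10,0x16,0x1b] = dc b9 99

  after D0: wrote 8B at 0x18 = d9cc2f9951a0dc0e
  after D1: wrote 7B at 0x10 = 51a0dc0e0f39b9
  after D2: wrote 2B at 0x19 = 5dd9
  after D3: wrote 2B at 0x10 = dc0e
  after D4: wrote 6B at 0x1c = a0dc0eda90f2
query mem[0x10]=0xdc, mem[0x16]=0xb9, mem[0x1b]=0x99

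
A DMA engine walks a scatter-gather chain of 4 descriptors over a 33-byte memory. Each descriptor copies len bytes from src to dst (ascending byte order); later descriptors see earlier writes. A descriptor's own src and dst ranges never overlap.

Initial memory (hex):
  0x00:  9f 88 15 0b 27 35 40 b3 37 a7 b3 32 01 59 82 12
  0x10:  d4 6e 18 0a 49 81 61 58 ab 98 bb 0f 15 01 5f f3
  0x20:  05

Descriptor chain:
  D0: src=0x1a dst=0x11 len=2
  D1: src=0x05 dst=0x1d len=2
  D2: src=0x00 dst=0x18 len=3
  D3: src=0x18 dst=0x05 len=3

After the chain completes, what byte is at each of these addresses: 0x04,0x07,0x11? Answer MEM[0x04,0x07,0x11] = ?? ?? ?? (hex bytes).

MEM[0x04,0x07,0x11] = 27 15 bb

#0 dst[0x11+2] := {0xbb,0x0f}
#1 dst[0x1d+2] := {0x35,0x40}
#2 dst[0x18+3] := {0x9f,0x88,0x15}
#3 dst[0x05+3] := {0x9f,0x88,0x15}
query mem[0x04]=0x27, mem[0x07]=0x15, mem[0x11]=0xbb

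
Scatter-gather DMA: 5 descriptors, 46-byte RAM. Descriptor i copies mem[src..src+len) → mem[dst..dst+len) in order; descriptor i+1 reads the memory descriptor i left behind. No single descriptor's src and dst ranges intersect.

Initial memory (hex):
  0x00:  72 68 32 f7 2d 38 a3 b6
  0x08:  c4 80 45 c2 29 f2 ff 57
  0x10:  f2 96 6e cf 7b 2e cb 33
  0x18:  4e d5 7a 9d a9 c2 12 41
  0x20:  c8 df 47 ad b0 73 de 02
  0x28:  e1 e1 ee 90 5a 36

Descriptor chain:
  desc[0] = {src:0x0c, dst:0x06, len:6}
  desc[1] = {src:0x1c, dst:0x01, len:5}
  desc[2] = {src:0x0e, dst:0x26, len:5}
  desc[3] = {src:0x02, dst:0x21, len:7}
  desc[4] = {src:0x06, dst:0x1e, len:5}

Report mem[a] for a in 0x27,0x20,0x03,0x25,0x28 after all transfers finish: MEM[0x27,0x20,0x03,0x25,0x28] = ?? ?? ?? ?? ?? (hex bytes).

MEM[0x27,0x20,0x03,0x25,0x28] = ff ff 12 29 f2

D0: mem[0x06..0x0b] <- [29 f2 ff 57 f2 96]
D1: mem[0x01..0x05] <- [a9 c2 12 41 c8]
D2: mem[0x26..0x2a] <- [ff 57 f2 96 6e]
D3: mem[0x21..0x27] <- [c2 12 41 c8 29 f2 ff]
D4: mem[0x1e..0x22] <- [29 f2 ff 57 f2]
query mem[0x27]=0xff, mem[0x20]=0xff, mem[0x03]=0x12, mem[0x25]=0x29, mem[0x28]=0xf2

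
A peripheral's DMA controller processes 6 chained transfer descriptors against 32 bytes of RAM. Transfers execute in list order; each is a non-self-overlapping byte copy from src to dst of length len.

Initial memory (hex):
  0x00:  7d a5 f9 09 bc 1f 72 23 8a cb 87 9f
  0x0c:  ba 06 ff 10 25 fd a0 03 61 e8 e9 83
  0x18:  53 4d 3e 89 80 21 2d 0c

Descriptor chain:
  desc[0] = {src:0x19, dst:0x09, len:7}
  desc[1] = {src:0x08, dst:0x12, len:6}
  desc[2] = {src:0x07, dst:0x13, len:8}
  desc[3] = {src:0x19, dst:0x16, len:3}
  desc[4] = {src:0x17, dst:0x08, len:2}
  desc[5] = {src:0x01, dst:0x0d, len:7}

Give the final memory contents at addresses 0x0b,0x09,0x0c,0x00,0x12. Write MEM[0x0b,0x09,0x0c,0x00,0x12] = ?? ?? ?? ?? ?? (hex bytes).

[0] 0x19->0x09 len=7 : 4d 3e 89 80 21 2d 0c
[1] 0x08->0x12 len=6 : 8a 4d 3e 89 80 21
[2] 0x07->0x13 len=8 : 23 8a 4d 3e 89 80 21 2d
[3] 0x19->0x16 len=3 : 21 2d 89
[4] 0x17->0x08 len=2 : 2d 89
[5] 0x01->0x0d len=7 : a5 f9 09 bc 1f 72 23
query mem[0x0b]=0x89, mem[0x09]=0x89, mem[0x0c]=0x80, mem[0x00]=0x7d, mem[0x12]=0x72

MEM[0x0b,0x09,0x0c,0x00,0x12] = 89 89 80 7d 72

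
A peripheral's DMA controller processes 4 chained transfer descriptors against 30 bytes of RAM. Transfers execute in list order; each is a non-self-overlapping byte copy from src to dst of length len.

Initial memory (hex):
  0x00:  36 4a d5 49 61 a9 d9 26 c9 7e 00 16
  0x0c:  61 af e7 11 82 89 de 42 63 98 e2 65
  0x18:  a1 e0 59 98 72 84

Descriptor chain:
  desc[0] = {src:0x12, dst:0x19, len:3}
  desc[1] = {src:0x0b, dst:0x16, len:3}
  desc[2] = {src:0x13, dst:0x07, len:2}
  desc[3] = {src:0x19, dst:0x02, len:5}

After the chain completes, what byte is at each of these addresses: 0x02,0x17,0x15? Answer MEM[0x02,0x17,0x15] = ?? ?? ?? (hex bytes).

#0 dst[0x19+3] := {0xde,0x42,0x63}
#1 dst[0x16+3] := {0x16,0x61,0xaf}
#2 dst[0x07+2] := {0x42,0x63}
#3 dst[0x02+5] := {0xde,0x42,0x63,0x72,0x84}
query mem[0x02]=0xde, mem[0x17]=0x61, mem[0x15]=0x98

MEM[0x02,0x17,0x15] = de 61 98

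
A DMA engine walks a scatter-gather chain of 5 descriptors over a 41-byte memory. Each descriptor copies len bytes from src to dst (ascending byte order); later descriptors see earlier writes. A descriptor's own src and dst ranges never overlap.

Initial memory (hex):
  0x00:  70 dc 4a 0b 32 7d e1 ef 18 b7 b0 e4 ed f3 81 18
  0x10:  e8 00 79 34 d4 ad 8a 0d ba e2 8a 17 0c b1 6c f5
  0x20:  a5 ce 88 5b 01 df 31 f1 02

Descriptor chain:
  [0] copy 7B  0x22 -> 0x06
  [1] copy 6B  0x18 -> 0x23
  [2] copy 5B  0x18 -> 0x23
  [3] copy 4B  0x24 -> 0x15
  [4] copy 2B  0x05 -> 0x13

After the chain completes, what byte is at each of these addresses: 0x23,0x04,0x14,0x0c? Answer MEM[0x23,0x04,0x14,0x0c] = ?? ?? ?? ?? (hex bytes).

MEM[0x23,0x04,0x14,0x0c] = ba 32 88 02

[0] 0x22->0x06 len=7 : 88 5b 01 df 31 f1 02
[1] 0x18->0x23 len=6 : ba e2 8a 17 0c b1
[2] 0x18->0x23 len=5 : ba e2 8a 17 0c
[3] 0x24->0x15 len=4 : e2 8a 17 0c
[4] 0x05->0x13 len=2 : 7d 88
query mem[0x23]=0xba, mem[0x04]=0x32, mem[0x14]=0x88, mem[0x0c]=0x02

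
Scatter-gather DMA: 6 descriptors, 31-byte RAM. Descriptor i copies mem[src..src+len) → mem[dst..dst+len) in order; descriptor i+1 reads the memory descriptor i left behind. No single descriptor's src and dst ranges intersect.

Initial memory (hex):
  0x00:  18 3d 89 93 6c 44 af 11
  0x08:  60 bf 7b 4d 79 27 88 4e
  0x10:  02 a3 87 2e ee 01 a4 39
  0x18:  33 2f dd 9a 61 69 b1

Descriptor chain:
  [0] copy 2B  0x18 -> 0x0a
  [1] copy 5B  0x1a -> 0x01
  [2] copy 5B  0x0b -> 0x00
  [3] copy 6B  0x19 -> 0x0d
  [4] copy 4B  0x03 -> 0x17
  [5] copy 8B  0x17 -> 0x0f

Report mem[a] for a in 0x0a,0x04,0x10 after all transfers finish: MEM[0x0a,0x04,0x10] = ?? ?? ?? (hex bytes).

  after D0: wrote 2B at 0x0a = 332f
  after D1: wrote 5B at 0x01 = dd9a6169b1
  after D2: wrote 5B at 0x00 = 2f7927884e
  after D3: wrote 6B at 0x0d = 2fdd9a6169b1
  after D4: wrote 4B at 0x17 = 884eb1af
  after D5: wrote 8B at 0x0f = 884eb1af9a6169b1
query mem[0x0a]=0x33, mem[0x04]=0x4e, mem[0x10]=0x4e

MEM[0x0a,0x04,0x10] = 33 4e 4e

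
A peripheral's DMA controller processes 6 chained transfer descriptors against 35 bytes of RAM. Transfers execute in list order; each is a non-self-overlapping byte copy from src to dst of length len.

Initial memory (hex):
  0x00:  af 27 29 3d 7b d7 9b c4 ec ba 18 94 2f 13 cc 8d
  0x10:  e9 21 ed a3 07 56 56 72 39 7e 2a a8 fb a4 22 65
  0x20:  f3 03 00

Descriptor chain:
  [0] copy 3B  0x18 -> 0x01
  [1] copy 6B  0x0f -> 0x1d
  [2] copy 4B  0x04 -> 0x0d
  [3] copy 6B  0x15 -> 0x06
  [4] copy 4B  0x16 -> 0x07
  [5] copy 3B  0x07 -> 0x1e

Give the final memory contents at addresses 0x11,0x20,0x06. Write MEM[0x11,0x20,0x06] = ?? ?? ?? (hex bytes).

#0 dst[0x01+3] := {0x39,0x7e,0x2a}
#1 dst[0x1d+6] := {0x8d,0xe9,0x21,0xed,0xa3,0x07}
#2 dst[0x0d+4] := {0x7b,0xd7,0x9b,0xc4}
#3 dst[0x06+6] := {0x56,0x56,0x72,0x39,0x7e,0x2a}
#4 dst[0x07+4] := {0x56,0x72,0x39,0x7e}
#5 dst[0x1e+3] := {0x56,0x72,0x39}
query mem[0x11]=0x21, mem[0x20]=0x39, mem[0x06]=0x56

MEM[0x11,0x20,0x06] = 21 39 56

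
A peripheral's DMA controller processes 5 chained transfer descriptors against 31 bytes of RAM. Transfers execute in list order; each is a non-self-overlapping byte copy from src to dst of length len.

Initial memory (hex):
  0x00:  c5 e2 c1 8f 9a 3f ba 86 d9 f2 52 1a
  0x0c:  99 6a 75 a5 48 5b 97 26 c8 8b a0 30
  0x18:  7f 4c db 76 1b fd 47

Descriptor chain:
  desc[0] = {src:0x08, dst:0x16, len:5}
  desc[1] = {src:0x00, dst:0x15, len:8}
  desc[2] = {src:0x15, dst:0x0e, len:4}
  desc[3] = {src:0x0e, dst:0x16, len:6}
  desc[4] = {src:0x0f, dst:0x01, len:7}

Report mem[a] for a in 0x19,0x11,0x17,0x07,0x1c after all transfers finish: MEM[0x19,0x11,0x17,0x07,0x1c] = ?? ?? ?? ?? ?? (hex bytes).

#0 dst[0x16+5] := {0xd9,0xf2,0x52,0x1a,0x99}
#1 dst[0x15+8] := {0xc5,0xe2,0xc1,0x8f,0x9a,0x3f,0xba,0x86}
#2 dst[0x0e+4] := {0xc5,0xe2,0xc1,0x8f}
#3 dst[0x16+6] := {0xc5,0xe2,0xc1,0x8f,0x97,0x26}
#4 dst[0x01+7] := {0xe2,0xc1,0x8f,0x97,0x26,0xc8,0xc5}
query mem[0x19]=0x8f, mem[0x11]=0x8f, mem[0x17]=0xe2, mem[0x07]=0xc5, mem[0x1c]=0x86

MEM[0x19,0x11,0x17,0x07,0x1c] = 8f 8f e2 c5 86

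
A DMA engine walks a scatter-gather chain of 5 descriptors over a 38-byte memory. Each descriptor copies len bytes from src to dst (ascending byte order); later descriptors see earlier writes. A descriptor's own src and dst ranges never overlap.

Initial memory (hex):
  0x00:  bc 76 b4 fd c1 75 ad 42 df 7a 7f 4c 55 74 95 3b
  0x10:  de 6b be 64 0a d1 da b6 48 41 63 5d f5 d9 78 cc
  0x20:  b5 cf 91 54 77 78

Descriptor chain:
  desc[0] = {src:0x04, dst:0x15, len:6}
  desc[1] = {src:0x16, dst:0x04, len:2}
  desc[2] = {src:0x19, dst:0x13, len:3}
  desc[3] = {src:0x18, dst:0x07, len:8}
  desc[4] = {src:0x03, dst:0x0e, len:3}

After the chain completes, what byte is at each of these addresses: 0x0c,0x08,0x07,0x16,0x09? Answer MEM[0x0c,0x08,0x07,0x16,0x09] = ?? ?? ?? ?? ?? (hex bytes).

  after D0: wrote 6B at 0x15 = c175ad42df7a
  after D1: wrote 2B at 0x04 = 75ad
  after D2: wrote 3B at 0x13 = df7a5d
  after D3: wrote 8B at 0x07 = 42df7a5df5d978cc
  after D4: wrote 3B at 0x0e = fd75ad
query mem[0x0c]=0xd9, mem[0x08]=0xdf, mem[0x07]=0x42, mem[0x16]=0x75, mem[0x09]=0x7a

MEM[0x0c,0x08,0x07,0x16,0x09] = d9 df 42 75 7a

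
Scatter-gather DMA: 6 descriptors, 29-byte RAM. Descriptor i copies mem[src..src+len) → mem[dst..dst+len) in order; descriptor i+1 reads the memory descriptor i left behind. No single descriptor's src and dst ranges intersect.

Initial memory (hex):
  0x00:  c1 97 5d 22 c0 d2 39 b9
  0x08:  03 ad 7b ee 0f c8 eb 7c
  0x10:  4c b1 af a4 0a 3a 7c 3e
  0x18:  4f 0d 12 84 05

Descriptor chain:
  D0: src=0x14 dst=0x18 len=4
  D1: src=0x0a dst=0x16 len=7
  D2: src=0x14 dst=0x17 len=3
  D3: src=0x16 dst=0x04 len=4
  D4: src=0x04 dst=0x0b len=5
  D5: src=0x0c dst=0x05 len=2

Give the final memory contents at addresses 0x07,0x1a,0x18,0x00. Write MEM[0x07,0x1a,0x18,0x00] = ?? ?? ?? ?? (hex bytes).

MEM[0x07,0x1a,0x18,0x00] = 7b eb 3a c1

[0] 0x14->0x18 len=4 : 0a 3a 7c 3e
[1] 0x0a->0x16 len=7 : 7b ee 0f c8 eb 7c 4c
[2] 0x14->0x17 len=3 : 0a 3a 7b
[3] 0x16->0x04 len=4 : 7b 0a 3a 7b
[4] 0x04->0x0b len=5 : 7b 0a 3a 7b 03
[5] 0x0c->0x05 len=2 : 0a 3a
query mem[0x07]=0x7b, mem[0x1a]=0xeb, mem[0x18]=0x3a, mem[0x00]=0xc1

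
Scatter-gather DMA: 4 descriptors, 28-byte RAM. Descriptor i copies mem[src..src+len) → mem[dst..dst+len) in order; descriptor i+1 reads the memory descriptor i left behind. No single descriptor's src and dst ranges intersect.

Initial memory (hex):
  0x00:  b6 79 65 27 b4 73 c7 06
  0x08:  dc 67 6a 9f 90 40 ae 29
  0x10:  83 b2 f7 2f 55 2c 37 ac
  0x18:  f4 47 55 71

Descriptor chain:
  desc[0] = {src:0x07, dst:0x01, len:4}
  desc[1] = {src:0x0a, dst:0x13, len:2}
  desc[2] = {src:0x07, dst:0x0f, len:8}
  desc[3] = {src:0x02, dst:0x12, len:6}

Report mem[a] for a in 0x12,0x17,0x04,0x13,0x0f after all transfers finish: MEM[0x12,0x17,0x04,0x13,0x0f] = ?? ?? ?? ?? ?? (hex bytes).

#0 dst[0x01+4] := {0x06,0xdc,0x67,0x6a}
#1 dst[0x13+2] := {0x6a,0x9f}
#2 dst[0x0f+8] := {0x06,0xdc,0x67,0x6a,0x9f,0x90,0x40,0xae}
#3 dst[0x12+6] := {0xdc,0x67,0x6a,0x73,0xc7,0x06}
query mem[0x12]=0xdc, mem[0x17]=0x06, mem[0x04]=0x6a, mem[0x13]=0x67, mem[0x0f]=0x06

MEM[0x12,0x17,0x04,0x13,0x0f] = dc 06 6a 67 06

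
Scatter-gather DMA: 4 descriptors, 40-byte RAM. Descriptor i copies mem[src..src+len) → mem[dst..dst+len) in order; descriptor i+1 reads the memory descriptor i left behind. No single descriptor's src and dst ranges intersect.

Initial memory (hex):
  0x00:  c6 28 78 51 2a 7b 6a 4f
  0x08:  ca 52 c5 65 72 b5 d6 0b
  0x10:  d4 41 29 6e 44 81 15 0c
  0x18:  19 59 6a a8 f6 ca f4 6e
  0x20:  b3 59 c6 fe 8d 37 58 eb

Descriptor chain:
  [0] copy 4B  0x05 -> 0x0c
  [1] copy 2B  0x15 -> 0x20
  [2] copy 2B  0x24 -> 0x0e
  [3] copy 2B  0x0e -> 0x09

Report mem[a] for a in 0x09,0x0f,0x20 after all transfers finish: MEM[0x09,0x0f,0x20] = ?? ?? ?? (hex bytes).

MEM[0x09,0x0f,0x20] = 8d 37 81

#0 dst[0x0c+4] := {0x7b,0x6a,0x4f,0xca}
#1 dst[0x20+2] := {0x81,0x15}
#2 dst[0x0e+2] := {0x8d,0x37}
#3 dst[0x09+2] := {0x8d,0x37}
query mem[0x09]=0x8d, mem[0x0f]=0x37, mem[0x20]=0x81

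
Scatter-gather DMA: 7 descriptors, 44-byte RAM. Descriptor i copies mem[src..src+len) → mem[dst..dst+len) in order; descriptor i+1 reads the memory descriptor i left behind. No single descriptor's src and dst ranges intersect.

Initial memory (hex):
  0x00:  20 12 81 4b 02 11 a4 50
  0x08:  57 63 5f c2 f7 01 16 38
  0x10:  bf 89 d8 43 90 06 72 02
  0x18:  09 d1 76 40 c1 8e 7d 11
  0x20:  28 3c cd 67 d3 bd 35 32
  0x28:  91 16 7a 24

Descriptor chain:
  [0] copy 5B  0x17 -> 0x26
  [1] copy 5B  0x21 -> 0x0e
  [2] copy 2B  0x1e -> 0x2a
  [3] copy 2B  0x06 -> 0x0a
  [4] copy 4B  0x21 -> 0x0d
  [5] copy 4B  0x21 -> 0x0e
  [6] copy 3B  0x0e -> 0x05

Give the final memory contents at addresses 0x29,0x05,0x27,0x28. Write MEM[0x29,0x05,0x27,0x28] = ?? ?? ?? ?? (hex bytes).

MEM[0x29,0x05,0x27,0x28] = 76 3c 09 d1

D0: mem[0x26..0x2a] <- [02 09 d1 76 40]
D1: mem[0x0e..0x12] <- [3c cd 67 d3 bd]
D2: mem[0x2a..0x2b] <- [7d 11]
D3: mem[0x0a..0x0b] <- [a4 50]
D4: mem[0x0d..0x10] <- [3c cd 67 d3]
D5: mem[0x0e..0x11] <- [3c cd 67 d3]
D6: mem[0x05..0x07] <- [3c cd 67]
query mem[0x29]=0x76, mem[0x05]=0x3c, mem[0x27]=0x09, mem[0x28]=0xd1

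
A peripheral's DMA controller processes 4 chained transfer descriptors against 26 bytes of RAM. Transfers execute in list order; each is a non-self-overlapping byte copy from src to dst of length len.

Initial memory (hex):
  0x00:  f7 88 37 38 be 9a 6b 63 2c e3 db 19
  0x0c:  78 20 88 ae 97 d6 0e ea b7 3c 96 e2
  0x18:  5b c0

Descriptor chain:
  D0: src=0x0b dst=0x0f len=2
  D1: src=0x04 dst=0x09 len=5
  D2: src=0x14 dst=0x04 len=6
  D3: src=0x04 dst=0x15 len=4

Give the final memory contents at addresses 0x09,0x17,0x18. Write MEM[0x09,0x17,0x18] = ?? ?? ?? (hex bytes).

MEM[0x09,0x17,0x18] = c0 96 e2

[0] 0x0b->0x0f len=2 : 19 78
[1] 0x04->0x09 len=5 : be 9a 6b 63 2c
[2] 0x14->0x04 len=6 : b7 3c 96 e2 5b c0
[3] 0x04->0x15 len=4 : b7 3c 96 e2
query mem[0x09]=0xc0, mem[0x17]=0x96, mem[0x18]=0xe2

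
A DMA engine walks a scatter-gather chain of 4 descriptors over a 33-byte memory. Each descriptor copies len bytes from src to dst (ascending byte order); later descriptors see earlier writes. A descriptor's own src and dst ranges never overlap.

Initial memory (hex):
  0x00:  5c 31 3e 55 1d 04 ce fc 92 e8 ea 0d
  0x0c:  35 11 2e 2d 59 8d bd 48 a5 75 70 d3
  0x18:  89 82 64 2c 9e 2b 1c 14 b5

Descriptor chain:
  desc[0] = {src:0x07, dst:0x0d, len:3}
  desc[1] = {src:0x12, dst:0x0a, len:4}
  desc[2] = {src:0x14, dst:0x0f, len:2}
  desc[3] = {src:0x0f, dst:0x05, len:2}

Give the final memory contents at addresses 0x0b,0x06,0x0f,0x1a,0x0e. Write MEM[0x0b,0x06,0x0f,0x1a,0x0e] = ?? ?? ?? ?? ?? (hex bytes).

[0] 0x07->0x0d len=3 : fc 92 e8
[1] 0x12->0x0a len=4 : bd 48 a5 75
[2] 0x14->0x0f len=2 : a5 75
[3] 0x0f->0x05 len=2 : a5 75
query mem[0x0b]=0x48, mem[0x06]=0x75, mem[0x0f]=0xa5, mem[0x1a]=0x64, mem[0x0e]=0x92

MEM[0x0b,0x06,0x0f,0x1a,0x0e] = 48 75 a5 64 92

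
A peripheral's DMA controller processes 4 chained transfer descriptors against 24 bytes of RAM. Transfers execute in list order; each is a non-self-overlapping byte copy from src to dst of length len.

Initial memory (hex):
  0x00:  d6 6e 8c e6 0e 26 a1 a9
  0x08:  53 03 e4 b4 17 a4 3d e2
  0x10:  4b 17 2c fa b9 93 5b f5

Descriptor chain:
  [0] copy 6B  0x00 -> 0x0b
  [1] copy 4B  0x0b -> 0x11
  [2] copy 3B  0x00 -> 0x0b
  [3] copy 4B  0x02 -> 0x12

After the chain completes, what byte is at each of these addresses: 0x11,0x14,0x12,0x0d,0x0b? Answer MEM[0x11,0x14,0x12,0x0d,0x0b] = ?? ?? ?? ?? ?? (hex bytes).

MEM[0x11,0x14,0x12,0x0d,0x0b] = d6 0e 8c 8c d6

[0] 0x00->0x0b len=6 : d6 6e 8c e6 0e 26
[1] 0x0b->0x11 len=4 : d6 6e 8c e6
[2] 0x00->0x0b len=3 : d6 6e 8c
[3] 0x02->0x12 len=4 : 8c e6 0e 26
query mem[0x11]=0xd6, mem[0x14]=0x0e, mem[0x12]=0x8c, mem[0x0d]=0x8c, mem[0x0b]=0xd6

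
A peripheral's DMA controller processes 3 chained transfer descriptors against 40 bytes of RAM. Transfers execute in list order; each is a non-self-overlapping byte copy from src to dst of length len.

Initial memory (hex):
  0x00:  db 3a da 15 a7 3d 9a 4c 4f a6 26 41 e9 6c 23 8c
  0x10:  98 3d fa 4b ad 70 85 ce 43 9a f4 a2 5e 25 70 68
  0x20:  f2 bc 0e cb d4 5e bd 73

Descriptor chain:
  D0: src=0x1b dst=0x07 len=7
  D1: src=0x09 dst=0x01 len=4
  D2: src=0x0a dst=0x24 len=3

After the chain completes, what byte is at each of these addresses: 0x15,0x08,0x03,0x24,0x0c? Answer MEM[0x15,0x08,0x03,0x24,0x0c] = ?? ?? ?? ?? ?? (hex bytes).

MEM[0x15,0x08,0x03,0x24,0x0c] = 70 5e 68 70 f2

D0: mem[0x07..0x0d] <- [a2 5e 25 70 68 f2 bc]
D1: mem[0x01..0x04] <- [25 70 68 f2]
D2: mem[0x24..0x26] <- [70 68 f2]
query mem[0x15]=0x70, mem[0x08]=0x5e, mem[0x03]=0x68, mem[0x24]=0x70, mem[0x0c]=0xf2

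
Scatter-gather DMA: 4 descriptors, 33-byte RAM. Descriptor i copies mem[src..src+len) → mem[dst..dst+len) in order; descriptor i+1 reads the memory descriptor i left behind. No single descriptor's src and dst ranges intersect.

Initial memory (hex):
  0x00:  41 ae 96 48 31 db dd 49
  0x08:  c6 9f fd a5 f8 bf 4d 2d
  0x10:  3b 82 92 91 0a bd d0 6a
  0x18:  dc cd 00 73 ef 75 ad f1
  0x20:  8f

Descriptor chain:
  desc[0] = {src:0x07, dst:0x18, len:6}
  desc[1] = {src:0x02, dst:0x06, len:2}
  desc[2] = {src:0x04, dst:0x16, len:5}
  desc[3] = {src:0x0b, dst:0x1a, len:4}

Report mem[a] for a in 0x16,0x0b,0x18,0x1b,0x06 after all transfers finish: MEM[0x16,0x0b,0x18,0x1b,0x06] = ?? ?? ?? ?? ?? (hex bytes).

  after D0: wrote 6B at 0x18 = 49c69ffda5f8
  after D1: wrote 2B at 0x06 = 9648
  after D2: wrote 5B at 0x16 = 31db9648c6
  after D3: wrote 4B at 0x1a = a5f8bf4d
query mem[0x16]=0x31, mem[0x0b]=0xa5, mem[0x18]=0x96, mem[0x1b]=0xf8, mem[0x06]=0x96

MEM[0x16,0x0b,0x18,0x1b,0x06] = 31 a5 96 f8 96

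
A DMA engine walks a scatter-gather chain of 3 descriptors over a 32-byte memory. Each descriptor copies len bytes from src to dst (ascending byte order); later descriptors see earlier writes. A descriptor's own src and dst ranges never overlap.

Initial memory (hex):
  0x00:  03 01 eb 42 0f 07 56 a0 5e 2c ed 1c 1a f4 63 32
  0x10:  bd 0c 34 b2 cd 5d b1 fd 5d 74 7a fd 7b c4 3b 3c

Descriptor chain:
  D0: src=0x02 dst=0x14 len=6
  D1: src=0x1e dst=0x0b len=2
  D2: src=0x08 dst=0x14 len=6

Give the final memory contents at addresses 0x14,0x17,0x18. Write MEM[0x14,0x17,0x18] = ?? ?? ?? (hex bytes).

MEM[0x14,0x17,0x18] = 5e 3b 3c

D0: mem[0x14..0x19] <- [eb 42 0f 07 56 a0]
D1: mem[0x0b..0x0c] <- [3b 3c]
D2: mem[0x14..0x19] <- [5e 2c ed 3b 3c f4]
query mem[0x14]=0x5e, mem[0x17]=0x3b, mem[0x18]=0x3c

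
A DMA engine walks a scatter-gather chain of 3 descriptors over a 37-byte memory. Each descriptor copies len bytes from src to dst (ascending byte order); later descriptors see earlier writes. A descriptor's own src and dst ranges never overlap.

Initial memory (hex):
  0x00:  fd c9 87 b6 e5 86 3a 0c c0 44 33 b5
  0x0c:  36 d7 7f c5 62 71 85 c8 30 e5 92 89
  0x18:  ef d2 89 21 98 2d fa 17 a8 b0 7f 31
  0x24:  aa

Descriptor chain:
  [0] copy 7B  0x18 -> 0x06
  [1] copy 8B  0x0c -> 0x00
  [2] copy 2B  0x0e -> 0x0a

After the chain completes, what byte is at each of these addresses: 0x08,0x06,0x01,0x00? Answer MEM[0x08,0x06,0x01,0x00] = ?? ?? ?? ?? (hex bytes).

MEM[0x08,0x06,0x01,0x00] = 89 85 d7 fa

  after D0: wrote 7B at 0x06 = efd28921982dfa
  after D1: wrote 8B at 0x00 = fad77fc5627185c8
  after D2: wrote 2B at 0x0a = 7fc5
query mem[0x08]=0x89, mem[0x06]=0x85, mem[0x01]=0xd7, mem[0x00]=0xfa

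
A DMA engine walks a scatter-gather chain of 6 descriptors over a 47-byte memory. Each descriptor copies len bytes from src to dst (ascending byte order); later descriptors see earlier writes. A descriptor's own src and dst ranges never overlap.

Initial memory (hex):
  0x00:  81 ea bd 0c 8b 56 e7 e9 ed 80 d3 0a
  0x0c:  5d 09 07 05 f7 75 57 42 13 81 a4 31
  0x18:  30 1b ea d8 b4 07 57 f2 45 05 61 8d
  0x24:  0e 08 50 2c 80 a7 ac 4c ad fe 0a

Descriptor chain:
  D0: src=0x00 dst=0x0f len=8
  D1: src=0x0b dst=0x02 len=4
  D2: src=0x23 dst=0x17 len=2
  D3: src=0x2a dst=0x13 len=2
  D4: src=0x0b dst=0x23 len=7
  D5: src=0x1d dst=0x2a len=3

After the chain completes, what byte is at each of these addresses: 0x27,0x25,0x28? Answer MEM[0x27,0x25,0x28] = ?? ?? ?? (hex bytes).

MEM[0x27,0x25,0x28] = 81 09 ea

[0] 0x00->0x0f len=8 : 81 ea bd 0c 8b 56 e7 e9
[1] 0x0b->0x02 len=4 : 0a 5d 09 07
[2] 0x23->0x17 len=2 : 8d 0e
[3] 0x2a->0x13 len=2 : ac 4c
[4] 0x0b->0x23 len=7 : 0a 5d 09 07 81 ea bd
[5] 0x1d->0x2a len=3 : 07 57 f2
query mem[0x27]=0x81, mem[0x25]=0x09, mem[0x28]=0xea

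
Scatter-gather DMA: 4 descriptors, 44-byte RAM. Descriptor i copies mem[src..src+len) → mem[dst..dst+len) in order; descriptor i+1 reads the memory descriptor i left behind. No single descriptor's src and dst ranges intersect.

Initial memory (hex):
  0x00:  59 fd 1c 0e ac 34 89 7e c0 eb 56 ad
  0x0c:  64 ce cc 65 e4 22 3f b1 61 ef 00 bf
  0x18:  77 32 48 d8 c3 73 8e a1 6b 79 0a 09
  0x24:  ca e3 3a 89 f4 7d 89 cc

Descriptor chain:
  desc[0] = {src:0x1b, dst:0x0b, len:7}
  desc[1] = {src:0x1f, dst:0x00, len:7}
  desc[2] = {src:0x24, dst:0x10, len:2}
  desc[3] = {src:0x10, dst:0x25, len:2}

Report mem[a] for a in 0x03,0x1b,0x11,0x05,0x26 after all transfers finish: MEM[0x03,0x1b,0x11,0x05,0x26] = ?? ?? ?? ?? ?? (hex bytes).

MEM[0x03,0x1b,0x11,0x05,0x26] = 0a d8 e3 ca e3

D0: mem[0x0b..0x11] <- [d8 c3 73 8e a1 6b 79]
D1: mem[0x00..0x06] <- [a1 6b 79 0a 09 ca e3]
D2: mem[0x10..0x11] <- [ca e3]
D3: mem[0x25..0x26] <- [ca e3]
query mem[0x03]=0x0a, mem[0x1b]=0xd8, mem[0x11]=0xe3, mem[0x05]=0xca, mem[0x26]=0xe3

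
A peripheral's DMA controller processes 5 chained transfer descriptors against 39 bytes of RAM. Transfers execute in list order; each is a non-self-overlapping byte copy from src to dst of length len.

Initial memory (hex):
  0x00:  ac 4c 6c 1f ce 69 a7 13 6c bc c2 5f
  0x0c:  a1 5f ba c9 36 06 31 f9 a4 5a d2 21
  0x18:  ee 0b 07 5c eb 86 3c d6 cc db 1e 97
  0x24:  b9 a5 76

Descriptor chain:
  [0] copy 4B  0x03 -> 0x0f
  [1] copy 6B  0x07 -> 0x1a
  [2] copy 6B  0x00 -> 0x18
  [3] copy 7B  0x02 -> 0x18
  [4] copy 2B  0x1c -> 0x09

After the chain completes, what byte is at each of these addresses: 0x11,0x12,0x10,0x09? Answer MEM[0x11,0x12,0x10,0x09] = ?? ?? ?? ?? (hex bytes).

MEM[0x11,0x12,0x10,0x09] = 69 a7 ce a7

[0] 0x03->0x0f len=4 : 1f ce 69 a7
[1] 0x07->0x1a len=6 : 13 6c bc c2 5f a1
[2] 0x00->0x18 len=6 : ac 4c 6c 1f ce 69
[3] 0x02->0x18 len=7 : 6c 1f ce 69 a7 13 6c
[4] 0x1c->0x09 len=2 : a7 13
query mem[0x11]=0x69, mem[0x12]=0xa7, mem[0x10]=0xce, mem[0x09]=0xa7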